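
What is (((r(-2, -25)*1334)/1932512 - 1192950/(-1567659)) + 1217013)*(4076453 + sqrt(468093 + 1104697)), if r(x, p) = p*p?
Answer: 2504959054475517778680527/504919971568 + 614494771428866659*sqrt(1572790)/504919971568 ≈ 4.9626e+12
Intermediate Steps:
r(x, p) = p**2
(((r(-2, -25)*1334)/1932512 - 1192950/(-1567659)) + 1217013)*(4076453 + sqrt(468093 + 1104697)) = ((((-25)**2*1334)/1932512 - 1192950/(-1567659)) + 1217013)*(4076453 + sqrt(468093 + 1104697)) = (((625*1334)*(1/1932512) - 1192950*(-1/1567659)) + 1217013)*(4076453 + sqrt(1572790)) = ((833750*(1/1932512) + 397650/522553) + 1217013)*(4076453 + sqrt(1572790)) = ((416875/966256 + 397650/522553) + 1217013)*(4076453 + sqrt(1572790)) = (602070980275/504919971568 + 1217013)*(4076453 + sqrt(1572790)) = 614494771428866659*(4076453 + sqrt(1572790))/504919971568 = 2504959054475517778680527/504919971568 + 614494771428866659*sqrt(1572790)/504919971568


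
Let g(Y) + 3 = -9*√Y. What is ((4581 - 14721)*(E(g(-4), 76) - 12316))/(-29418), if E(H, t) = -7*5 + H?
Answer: -20878260/4903 - 30420*I/4903 ≈ -4258.3 - 6.2044*I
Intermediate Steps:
g(Y) = -3 - 9*√Y
E(H, t) = -35 + H
((4581 - 14721)*(E(g(-4), 76) - 12316))/(-29418) = ((4581 - 14721)*((-35 + (-3 - 18*I)) - 12316))/(-29418) = -10140*((-35 + (-3 - 18*I)) - 12316)*(-1/29418) = -10140*((-38 - 18*I) - 12316)*(-1/29418) = -10140*(-12354 - 18*I)*(-1/29418) = (125269560 + 182520*I)*(-1/29418) = -20878260/4903 - 30420*I/4903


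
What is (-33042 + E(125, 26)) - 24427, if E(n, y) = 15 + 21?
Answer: -57433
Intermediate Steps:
E(n, y) = 36
(-33042 + E(125, 26)) - 24427 = (-33042 + 36) - 24427 = -33006 - 24427 = -57433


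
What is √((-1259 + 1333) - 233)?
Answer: I*√159 ≈ 12.61*I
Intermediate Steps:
√((-1259 + 1333) - 233) = √(74 - 233) = √(-159) = I*√159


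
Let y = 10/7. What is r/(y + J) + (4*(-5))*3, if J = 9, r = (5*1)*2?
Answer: -4310/73 ≈ -59.041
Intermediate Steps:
r = 10 (r = 5*2 = 10)
y = 10/7 (y = 10*(⅐) = 10/7 ≈ 1.4286)
r/(y + J) + (4*(-5))*3 = 10/(10/7 + 9) + (4*(-5))*3 = 10/(73/7) - 20*3 = 10*(7/73) - 60 = 70/73 - 60 = -4310/73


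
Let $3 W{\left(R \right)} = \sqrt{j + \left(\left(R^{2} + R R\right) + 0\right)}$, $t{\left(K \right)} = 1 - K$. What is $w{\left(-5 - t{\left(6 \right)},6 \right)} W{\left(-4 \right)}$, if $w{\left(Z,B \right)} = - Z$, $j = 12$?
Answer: $0$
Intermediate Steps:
$W{\left(R \right)} = \frac{\sqrt{12 + 2 R^{2}}}{3}$ ($W{\left(R \right)} = \frac{\sqrt{12 + \left(\left(R^{2} + R R\right) + 0\right)}}{3} = \frac{\sqrt{12 + \left(\left(R^{2} + R^{2}\right) + 0\right)}}{3} = \frac{\sqrt{12 + \left(2 R^{2} + 0\right)}}{3} = \frac{\sqrt{12 + 2 R^{2}}}{3}$)
$w{\left(-5 - t{\left(6 \right)},6 \right)} W{\left(-4 \right)} = - (-5 - \left(1 - 6\right)) \frac{\sqrt{12 + 2 \left(-4\right)^{2}}}{3} = - (-5 - \left(1 - 6\right)) \frac{\sqrt{12 + 2 \cdot 16}}{3} = - (-5 - -5) \frac{\sqrt{12 + 32}}{3} = - (-5 + 5) \frac{\sqrt{44}}{3} = \left(-1\right) 0 \frac{2 \sqrt{11}}{3} = 0 \frac{2 \sqrt{11}}{3} = 0$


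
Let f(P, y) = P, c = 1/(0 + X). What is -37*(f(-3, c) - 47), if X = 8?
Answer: 1850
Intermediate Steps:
c = 1/8 (c = 1/(0 + 8) = 1/8 ≈ 0.12500)
-37*(f(-3, c) - 47) = -37*(-3 - 47) = -37*(-50) = 1850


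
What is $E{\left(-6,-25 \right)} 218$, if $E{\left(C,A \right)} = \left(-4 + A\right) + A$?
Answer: $-11772$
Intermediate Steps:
$E{\left(C,A \right)} = -4 + 2 A$
$E{\left(-6,-25 \right)} 218 = \left(-4 + 2 \left(-25\right)\right) 218 = \left(-4 - 50\right) 218 = \left(-54\right) 218 = -11772$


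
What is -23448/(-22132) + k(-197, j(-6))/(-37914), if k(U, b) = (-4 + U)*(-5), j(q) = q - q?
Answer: 72230401/69926054 ≈ 1.0330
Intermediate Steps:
j(q) = 0
k(U, b) = 20 - 5*U
-23448/(-22132) + k(-197, j(-6))/(-37914) = -23448/(-22132) + (20 - 5*(-197))/(-37914) = -23448*(-1/22132) + (20 + 985)*(-1/37914) = 5862/5533 + 1005*(-1/37914) = 5862/5533 - 335/12638 = 72230401/69926054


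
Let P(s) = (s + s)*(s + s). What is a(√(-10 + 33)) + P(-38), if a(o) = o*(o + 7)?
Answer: 5799 + 7*√23 ≈ 5832.6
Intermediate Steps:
a(o) = o*(7 + o)
P(s) = 4*s² (P(s) = (2*s)*(2*s) = 4*s²)
a(√(-10 + 33)) + P(-38) = √(-10 + 33)*(7 + √(-10 + 33)) + 4*(-38)² = √23*(7 + √23) + 4*1444 = √23*(7 + √23) + 5776 = 5776 + √23*(7 + √23)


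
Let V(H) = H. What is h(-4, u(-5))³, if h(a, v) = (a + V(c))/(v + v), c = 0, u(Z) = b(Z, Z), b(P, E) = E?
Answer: 8/125 ≈ 0.064000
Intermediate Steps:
u(Z) = Z
h(a, v) = a/(2*v) (h(a, v) = (a + 0)/(v + v) = a/((2*v)) = a*(1/(2*v)) = a/(2*v))
h(-4, u(-5))³ = ((½)*(-4)/(-5))³ = ((½)*(-4)*(-⅕))³ = (⅖)³ = 8/125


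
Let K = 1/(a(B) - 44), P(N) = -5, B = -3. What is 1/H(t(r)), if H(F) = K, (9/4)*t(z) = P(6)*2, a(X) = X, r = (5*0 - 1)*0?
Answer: -47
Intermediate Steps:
r = 0 (r = (0 - 1)*0 = -1*0 = 0)
K = -1/47 (K = 1/(-3 - 44) = 1/(-47) = -1/47 ≈ -0.021277)
t(z) = -40/9 (t(z) = 4*(-5*2)/9 = (4/9)*(-10) = -40/9)
H(F) = -1/47
1/H(t(r)) = 1/(-1/47) = -47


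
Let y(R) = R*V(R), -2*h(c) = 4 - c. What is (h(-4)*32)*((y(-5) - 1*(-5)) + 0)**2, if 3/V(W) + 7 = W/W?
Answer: -7200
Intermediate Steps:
h(c) = -2 + c/2 (h(c) = -(4 - c)/2 = -2 + c/2)
V(W) = -1/2 (V(W) = 3/(-7 + W/W) = 3/(-7 + 1) = 3/(-6) = 3*(-1/6) = -1/2)
y(R) = -R/2 (y(R) = R*(-1/2) = -R/2)
(h(-4)*32)*((y(-5) - 1*(-5)) + 0)**2 = ((-2 + (1/2)*(-4))*32)*((-1/2*(-5) - 1*(-5)) + 0)**2 = ((-2 - 2)*32)*((5/2 + 5) + 0)**2 = (-4*32)*(15/2 + 0)**2 = -128*(15/2)**2 = -128*225/4 = -7200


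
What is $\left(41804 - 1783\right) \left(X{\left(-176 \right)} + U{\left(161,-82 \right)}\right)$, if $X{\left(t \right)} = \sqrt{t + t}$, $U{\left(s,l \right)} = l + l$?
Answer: $-6563444 + 160084 i \sqrt{22} \approx -6.5634 \cdot 10^{6} + 7.5086 \cdot 10^{5} i$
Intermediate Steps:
$U{\left(s,l \right)} = 2 l$
$X{\left(t \right)} = \sqrt{2} \sqrt{t}$ ($X{\left(t \right)} = \sqrt{2 t} = \sqrt{2} \sqrt{t}$)
$\left(41804 - 1783\right) \left(X{\left(-176 \right)} + U{\left(161,-82 \right)}\right) = \left(41804 - 1783\right) \left(\sqrt{2} \sqrt{-176} + 2 \left(-82\right)\right) = \left(41804 + \left(-24141 + 22358\right)\right) \left(\sqrt{2} \cdot 4 i \sqrt{11} - 164\right) = \left(41804 - 1783\right) \left(4 i \sqrt{22} - 164\right) = 40021 \left(-164 + 4 i \sqrt{22}\right) = -6563444 + 160084 i \sqrt{22}$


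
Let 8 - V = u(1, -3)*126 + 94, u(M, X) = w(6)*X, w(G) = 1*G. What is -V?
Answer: -2182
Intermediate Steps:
w(G) = G
u(M, X) = 6*X
V = 2182 (V = 8 - ((6*(-3))*126 + 94) = 8 - (-18*126 + 94) = 8 - (-2268 + 94) = 8 - 1*(-2174) = 8 + 2174 = 2182)
-V = -1*2182 = -2182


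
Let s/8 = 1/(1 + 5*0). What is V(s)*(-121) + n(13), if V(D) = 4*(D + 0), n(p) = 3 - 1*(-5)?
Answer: -3864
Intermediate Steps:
n(p) = 8 (n(p) = 3 + 5 = 8)
s = 8 (s = 8/(1 + 5*0) = 8/(1 + 0) = 8/1 = 8*1 = 8)
V(D) = 4*D
V(s)*(-121) + n(13) = (4*8)*(-121) + 8 = 32*(-121) + 8 = -3872 + 8 = -3864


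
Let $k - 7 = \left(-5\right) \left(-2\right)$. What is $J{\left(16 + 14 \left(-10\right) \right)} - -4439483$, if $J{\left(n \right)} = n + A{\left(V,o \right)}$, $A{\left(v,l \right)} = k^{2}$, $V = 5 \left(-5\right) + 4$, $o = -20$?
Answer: $4439648$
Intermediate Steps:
$k = 17$ ($k = 7 - -10 = 7 + 10 = 17$)
$V = -21$ ($V = -25 + 4 = -21$)
$A{\left(v,l \right)} = 289$ ($A{\left(v,l \right)} = 17^{2} = 289$)
$J{\left(n \right)} = 289 + n$ ($J{\left(n \right)} = n + 289 = 289 + n$)
$J{\left(16 + 14 \left(-10\right) \right)} - -4439483 = \left(289 + \left(16 + 14 \left(-10\right)\right)\right) - -4439483 = \left(289 + \left(16 - 140\right)\right) + 4439483 = \left(289 - 124\right) + 4439483 = 165 + 4439483 = 4439648$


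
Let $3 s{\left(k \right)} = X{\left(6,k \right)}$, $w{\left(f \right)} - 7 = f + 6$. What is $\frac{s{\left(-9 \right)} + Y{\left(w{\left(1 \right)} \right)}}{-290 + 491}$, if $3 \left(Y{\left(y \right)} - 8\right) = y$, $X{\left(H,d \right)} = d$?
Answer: $\frac{29}{603} \approx 0.048093$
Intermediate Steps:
$w{\left(f \right)} = 13 + f$ ($w{\left(f \right)} = 7 + \left(f + 6\right) = 7 + \left(6 + f\right) = 13 + f$)
$Y{\left(y \right)} = 8 + \frac{y}{3}$
$s{\left(k \right)} = \frac{k}{3}$
$\frac{s{\left(-9 \right)} + Y{\left(w{\left(1 \right)} \right)}}{-290 + 491} = \frac{\frac{1}{3} \left(-9\right) + \left(8 + \frac{13 + 1}{3}\right)}{-290 + 491} = \frac{-3 + \left(8 + \frac{1}{3} \cdot 14\right)}{201} = \left(-3 + \left(8 + \frac{14}{3}\right)\right) \frac{1}{201} = \left(-3 + \frac{38}{3}\right) \frac{1}{201} = \frac{29}{3} \cdot \frac{1}{201} = \frac{29}{603}$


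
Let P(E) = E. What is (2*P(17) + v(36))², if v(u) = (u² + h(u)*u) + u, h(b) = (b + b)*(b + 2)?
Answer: 9972419044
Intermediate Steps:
h(b) = 2*b*(2 + b) (h(b) = (2*b)*(2 + b) = 2*b*(2 + b))
v(u) = u + u² + 2*u²*(2 + u) (v(u) = (u² + (2*u*(2 + u))*u) + u = (u² + 2*u²*(2 + u)) + u = u + u² + 2*u²*(2 + u))
(2*P(17) + v(36))² = (2*17 + 36*(1 + 36 + 2*36*(2 + 36)))² = (34 + 36*(1 + 36 + 2*36*38))² = (34 + 36*(1 + 36 + 2736))² = (34 + 36*2773)² = (34 + 99828)² = 99862² = 9972419044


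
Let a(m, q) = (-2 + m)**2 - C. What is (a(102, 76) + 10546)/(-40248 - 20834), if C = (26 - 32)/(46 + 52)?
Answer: -1006757/2993018 ≈ -0.33637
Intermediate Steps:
C = -3/49 (C = -6/98 = -6*1/98 = -3/49 ≈ -0.061224)
a(m, q) = 3/49 + (-2 + m)**2 (a(m, q) = (-2 + m)**2 - 1*(-3/49) = (-2 + m)**2 + 3/49 = 3/49 + (-2 + m)**2)
(a(102, 76) + 10546)/(-40248 - 20834) = ((3/49 + (-2 + 102)**2) + 10546)/(-40248 - 20834) = ((3/49 + 100**2) + 10546)/(-61082) = ((3/49 + 10000) + 10546)*(-1/61082) = (490003/49 + 10546)*(-1/61082) = (1006757/49)*(-1/61082) = -1006757/2993018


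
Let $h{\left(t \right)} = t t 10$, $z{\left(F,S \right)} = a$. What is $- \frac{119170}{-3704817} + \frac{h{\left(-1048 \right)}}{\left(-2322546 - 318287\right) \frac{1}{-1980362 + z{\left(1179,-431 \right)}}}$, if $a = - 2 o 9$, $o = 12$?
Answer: $\frac{80590022764603995650}{9783802992561} \approx 8.2371 \cdot 10^{6}$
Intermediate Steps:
$a = -216$ ($a = \left(-2\right) 12 \cdot 9 = \left(-24\right) 9 = -216$)
$z{\left(F,S \right)} = -216$
$h{\left(t \right)} = 10 t^{2}$ ($h{\left(t \right)} = t^{2} \cdot 10 = 10 t^{2}$)
$- \frac{119170}{-3704817} + \frac{h{\left(-1048 \right)}}{\left(-2322546 - 318287\right) \frac{1}{-1980362 + z{\left(1179,-431 \right)}}} = - \frac{119170}{-3704817} + \frac{10 \left(-1048\right)^{2}}{\left(-2322546 - 318287\right) \frac{1}{-1980362 - 216}} = \left(-119170\right) \left(- \frac{1}{3704817}\right) + \frac{10 \cdot 1098304}{\left(-2640833\right) \frac{1}{-1980578}} = \frac{119170}{3704817} + \frac{10983040}{\left(-2640833\right) \left(- \frac{1}{1980578}\right)} = \frac{119170}{3704817} + \frac{10983040}{\frac{2640833}{1980578}} = \frac{119170}{3704817} + 10983040 \cdot \frac{1980578}{2640833} = \frac{119170}{3704817} + \frac{21752767397120}{2640833} = \frac{80590022764603995650}{9783802992561}$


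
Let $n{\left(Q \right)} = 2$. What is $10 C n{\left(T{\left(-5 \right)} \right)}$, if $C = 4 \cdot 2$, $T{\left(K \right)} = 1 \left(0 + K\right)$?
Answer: $160$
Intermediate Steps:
$T{\left(K \right)} = K$ ($T{\left(K \right)} = 1 K = K$)
$C = 8$
$10 C n{\left(T{\left(-5 \right)} \right)} = 10 \cdot 8 \cdot 2 = 80 \cdot 2 = 160$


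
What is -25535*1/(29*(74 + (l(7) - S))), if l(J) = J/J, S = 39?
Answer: -25535/1044 ≈ -24.459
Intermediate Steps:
l(J) = 1
-25535*1/(29*(74 + (l(7) - S))) = -25535*1/(29*(74 + (1 - 1*39))) = -25535*1/(29*(74 + (1 - 39))) = -25535*1/(29*(74 - 38)) = -25535/(36*29) = -25535/1044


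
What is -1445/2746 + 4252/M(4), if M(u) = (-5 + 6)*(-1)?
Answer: -11677437/2746 ≈ -4252.5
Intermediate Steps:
M(u) = -1 (M(u) = 1*(-1) = -1)
-1445/2746 + 4252/M(4) = -1445/2746 + 4252/(-1) = -1445*1/2746 + 4252*(-1) = -1445/2746 - 4252 = -11677437/2746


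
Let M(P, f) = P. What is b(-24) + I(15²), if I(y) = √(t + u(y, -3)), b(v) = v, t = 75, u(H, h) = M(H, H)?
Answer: -24 + 10*√3 ≈ -6.6795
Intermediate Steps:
u(H, h) = H
I(y) = √(75 + y)
b(-24) + I(15²) = -24 + √(75 + 15²) = -24 + √(75 + 225) = -24 + √300 = -24 + 10*√3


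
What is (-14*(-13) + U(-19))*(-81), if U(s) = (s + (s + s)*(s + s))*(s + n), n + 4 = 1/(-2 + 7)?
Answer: 2616948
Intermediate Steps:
n = -19/5 (n = -4 + 1/(-2 + 7) = -4 + 1/5 = -4 + ⅕ = -19/5 ≈ -3.8000)
U(s) = (-19/5 + s)*(s + 4*s²) (U(s) = (s + (s + s)*(s + s))*(s - 19/5) = (s + (2*s)*(2*s))*(-19/5 + s) = (s + 4*s²)*(-19/5 + s) = (-19/5 + s)*(s + 4*s²))
(-14*(-13) + U(-19))*(-81) = (-14*(-13) + (⅕)*(-19)*(-19 - 71*(-19) + 20*(-19)²))*(-81) = (182 + (⅕)*(-19)*(-19 + 1349 + 20*361))*(-81) = (182 + (⅕)*(-19)*(-19 + 1349 + 7220))*(-81) = (182 + (⅕)*(-19)*8550)*(-81) = (182 - 32490)*(-81) = -32308*(-81) = 2616948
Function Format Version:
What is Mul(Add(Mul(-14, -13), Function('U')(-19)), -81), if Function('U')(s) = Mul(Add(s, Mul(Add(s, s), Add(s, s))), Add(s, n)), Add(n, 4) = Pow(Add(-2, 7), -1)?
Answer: 2616948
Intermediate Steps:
n = Rational(-19, 5) (n = Add(-4, Pow(Add(-2, 7), -1)) = Add(-4, Pow(5, -1)) = Add(-4, Rational(1, 5)) = Rational(-19, 5) ≈ -3.8000)
Function('U')(s) = Mul(Add(Rational(-19, 5), s), Add(s, Mul(4, Pow(s, 2)))) (Function('U')(s) = Mul(Add(s, Mul(Add(s, s), Add(s, s))), Add(s, Rational(-19, 5))) = Mul(Add(s, Mul(Mul(2, s), Mul(2, s))), Add(Rational(-19, 5), s)) = Mul(Add(s, Mul(4, Pow(s, 2))), Add(Rational(-19, 5), s)) = Mul(Add(Rational(-19, 5), s), Add(s, Mul(4, Pow(s, 2)))))
Mul(Add(Mul(-14, -13), Function('U')(-19)), -81) = Mul(Add(Mul(-14, -13), Mul(Rational(1, 5), -19, Add(-19, Mul(-71, -19), Mul(20, Pow(-19, 2))))), -81) = Mul(Add(182, Mul(Rational(1, 5), -19, Add(-19, 1349, Mul(20, 361)))), -81) = Mul(Add(182, Mul(Rational(1, 5), -19, Add(-19, 1349, 7220))), -81) = Mul(Add(182, Mul(Rational(1, 5), -19, 8550)), -81) = Mul(Add(182, -32490), -81) = Mul(-32308, -81) = 2616948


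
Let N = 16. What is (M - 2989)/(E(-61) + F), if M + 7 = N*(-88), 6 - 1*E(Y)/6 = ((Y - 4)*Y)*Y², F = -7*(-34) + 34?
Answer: 2202/44261141 ≈ 4.9750e-5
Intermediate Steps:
F = 272 (F = 238 + 34 = 272)
E(Y) = 36 - 6*Y³*(-4 + Y) (E(Y) = 36 - 6*(Y - 4)*Y*Y² = 36 - 6*(-4 + Y)*Y*Y² = 36 - 6*Y*(-4 + Y)*Y² = 36 - 6*Y³*(-4 + Y))
M = -1415 (M = -7 + 16*(-88) = -7 - 1408 = -1415)
(M - 2989)/(E(-61) + F) = (-1415 - 2989)/((36 - 6*(-61)⁴ + 24*(-61)³) + 272) = -4404/((36 - 6*13845841 + 24*(-226981)) + 272) = -4404/((36 - 83075046 - 5447544) + 272) = -4404/(-88522554 + 272) = -4404/(-88522282) = -4404*(-1/88522282) = 2202/44261141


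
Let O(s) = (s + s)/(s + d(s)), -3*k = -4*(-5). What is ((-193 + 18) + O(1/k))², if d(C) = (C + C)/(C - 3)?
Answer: 15202201/529 ≈ 28738.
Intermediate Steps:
k = -20/3 (k = -(-4)*(-5)/3 = -⅓*20 = -20/3 ≈ -6.6667)
d(C) = 2*C/(-3 + C) (d(C) = (2*C)/(-3 + C) = 2*C/(-3 + C))
O(s) = 2*s/(s + 2*s/(-3 + s)) (O(s) = (s + s)/(s + 2*s/(-3 + s)) = (2*s)/(s + 2*s/(-3 + s)) = 2*s/(s + 2*s/(-3 + s)))
((-193 + 18) + O(1/k))² = ((-193 + 18) + 2*(-3 + 1/(-20/3))/(-1 + 1/(-20/3)))² = (-175 + 2*(-3 - 3/20)/(-1 - 3/20))² = (-175 + 2*(-63/20)/(-23/20))² = (-175 + 2*(-20/23)*(-63/20))² = (-175 + 126/23)² = (-3899/23)² = 15202201/529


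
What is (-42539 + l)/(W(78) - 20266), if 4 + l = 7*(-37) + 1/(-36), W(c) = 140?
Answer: 1540873/724536 ≈ 2.1267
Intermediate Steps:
l = -9469/36 (l = -4 + (7*(-37) + 1/(-36)) = -4 + (-259 - 1/36) = -4 - 9325/36 = -9469/36 ≈ -263.03)
(-42539 + l)/(W(78) - 20266) = (-42539 - 9469/36)/(140 - 20266) = -1540873/36/(-20126) = -1540873/36*(-1/20126) = 1540873/724536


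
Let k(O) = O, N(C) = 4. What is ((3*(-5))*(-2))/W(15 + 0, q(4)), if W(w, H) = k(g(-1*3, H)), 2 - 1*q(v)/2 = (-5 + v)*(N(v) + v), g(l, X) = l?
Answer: -10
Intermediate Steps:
q(v) = 4 - 2*(-5 + v)*(4 + v)
W(w, H) = -3 (W(w, H) = -1*3 = -3)
((3*(-5))*(-2))/W(15 + 0, q(4)) = ((3*(-5))*(-2))/(-3) = -15*(-2)*(-⅓) = 30*(-⅓) = -10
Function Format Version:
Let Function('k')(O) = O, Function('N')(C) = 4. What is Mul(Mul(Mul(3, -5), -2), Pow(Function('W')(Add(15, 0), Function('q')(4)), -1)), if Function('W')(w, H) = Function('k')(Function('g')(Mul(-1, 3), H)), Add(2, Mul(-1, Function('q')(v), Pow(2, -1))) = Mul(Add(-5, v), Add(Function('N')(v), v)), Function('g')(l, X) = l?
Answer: -10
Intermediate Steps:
Function('q')(v) = Add(4, Mul(-2, Add(-5, v), Add(4, v))) (Function('q')(v) = Add(4, Mul(-2, Mul(Add(-5, v), Add(4, v)))) = Add(4, Mul(-2, Add(-5, v), Add(4, v))))
Function('W')(w, H) = -3 (Function('W')(w, H) = Mul(-1, 3) = -3)
Mul(Mul(Mul(3, -5), -2), Pow(Function('W')(Add(15, 0), Function('q')(4)), -1)) = Mul(Mul(Mul(3, -5), -2), Pow(-3, -1)) = Mul(Mul(-15, -2), Rational(-1, 3)) = Mul(30, Rational(-1, 3)) = -10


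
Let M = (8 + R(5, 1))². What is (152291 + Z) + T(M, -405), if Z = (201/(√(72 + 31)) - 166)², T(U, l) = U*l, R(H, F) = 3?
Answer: 13517127/103 - 66732*√103/103 ≈ 1.2466e+5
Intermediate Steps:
M = 121 (M = (8 + 3)² = 11² = 121)
Z = (-166 + 201*√103/103)² (Z = (201/(√103) - 166)² = (201*(√103/103) - 166)² = (201*√103/103 - 166)² = (-166 + 201*√103/103)² ≈ 21373.)
(152291 + Z) + T(M, -405) = (152291 + (2878669/103 - 66732*√103/103)) + 121*(-405) = (18564642/103 - 66732*√103/103) - 49005 = 13517127/103 - 66732*√103/103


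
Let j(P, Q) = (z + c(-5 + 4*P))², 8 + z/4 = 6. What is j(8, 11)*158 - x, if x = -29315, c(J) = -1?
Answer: 42113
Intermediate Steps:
z = -8 (z = -32 + 4*6 = -32 + 24 = -8)
j(P, Q) = 81 (j(P, Q) = (-8 - 1)² = (-9)² = 81)
j(8, 11)*158 - x = 81*158 - 1*(-29315) = 12798 + 29315 = 42113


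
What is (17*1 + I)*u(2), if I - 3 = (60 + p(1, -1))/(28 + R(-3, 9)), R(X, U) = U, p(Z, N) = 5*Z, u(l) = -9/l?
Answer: -7245/74 ≈ -97.905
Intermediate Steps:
I = 176/37 (I = 3 + (60 + 5*1)/(28 + 9) = 3 + (60 + 5)/37 = 3 + 65*(1/37) = 3 + 65/37 = 176/37 ≈ 4.7568)
(17*1 + I)*u(2) = (17*1 + 176/37)*(-9/2) = (17 + 176/37)*(-9*½) = (805/37)*(-9/2) = -7245/74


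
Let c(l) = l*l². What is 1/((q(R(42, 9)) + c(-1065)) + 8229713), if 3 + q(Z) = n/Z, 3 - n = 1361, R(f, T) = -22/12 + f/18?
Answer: -1/1199722631 ≈ -8.3353e-10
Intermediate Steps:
R(f, T) = -11/6 + f/18 (R(f, T) = -22*1/12 + f*(1/18) = -11/6 + f/18)
c(l) = l³
n = -1358 (n = 3 - 1*1361 = 3 - 1361 = -1358)
q(Z) = -3 - 1358/Z
1/((q(R(42, 9)) + c(-1065)) + 8229713) = 1/(((-3 - 1358/(-11/6 + (1/18)*42)) + (-1065)³) + 8229713) = 1/(((-3 - 1358/(-11/6 + 7/3)) - 1207949625) + 8229713) = 1/(((-3 - 1358/½) - 1207949625) + 8229713) = 1/(((-3 - 1358*2) - 1207949625) + 8229713) = 1/(((-3 - 2716) - 1207949625) + 8229713) = 1/((-2719 - 1207949625) + 8229713) = 1/(-1207952344 + 8229713) = 1/(-1199722631) = -1/1199722631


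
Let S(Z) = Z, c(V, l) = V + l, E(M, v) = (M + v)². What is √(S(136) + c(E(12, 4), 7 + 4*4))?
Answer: √415 ≈ 20.372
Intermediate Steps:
√(S(136) + c(E(12, 4), 7 + 4*4)) = √(136 + ((12 + 4)² + (7 + 4*4))) = √(136 + (16² + (7 + 16))) = √(136 + (256 + 23)) = √(136 + 279) = √415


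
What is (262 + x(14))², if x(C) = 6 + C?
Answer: 79524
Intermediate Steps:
(262 + x(14))² = (262 + (6 + 14))² = (262 + 20)² = 282² = 79524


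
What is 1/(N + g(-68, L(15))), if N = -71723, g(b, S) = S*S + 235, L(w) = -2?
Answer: -1/71484 ≈ -1.3989e-5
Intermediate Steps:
g(b, S) = 235 + S² (g(b, S) = S² + 235 = 235 + S²)
1/(N + g(-68, L(15))) = 1/(-71723 + (235 + (-2)²)) = 1/(-71723 + (235 + 4)) = 1/(-71723 + 239) = 1/(-71484) = -1/71484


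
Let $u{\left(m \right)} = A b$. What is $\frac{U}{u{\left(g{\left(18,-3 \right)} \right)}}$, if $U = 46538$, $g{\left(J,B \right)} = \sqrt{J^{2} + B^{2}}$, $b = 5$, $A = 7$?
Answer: $\frac{46538}{35} \approx 1329.7$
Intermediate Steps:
$g{\left(J,B \right)} = \sqrt{B^{2} + J^{2}}$
$u{\left(m \right)} = 35$ ($u{\left(m \right)} = 7 \cdot 5 = 35$)
$\frac{U}{u{\left(g{\left(18,-3 \right)} \right)}} = \frac{46538}{35}$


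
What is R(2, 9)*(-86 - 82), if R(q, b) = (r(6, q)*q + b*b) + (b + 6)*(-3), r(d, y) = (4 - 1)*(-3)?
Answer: -3024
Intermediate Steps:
r(d, y) = -9 (r(d, y) = 3*(-3) = -9)
R(q, b) = -18 + b² - 9*q - 3*b (R(q, b) = (-9*q + b*b) + (b + 6)*(-3) = (-9*q + b²) + (6 + b)*(-3) = (b² - 9*q) + (-18 - 3*b) = -18 + b² - 9*q - 3*b)
R(2, 9)*(-86 - 82) = (-18 + 9² - 9*2 - 3*9)*(-86 - 82) = (-18 + 81 - 18 - 27)*(-168) = 18*(-168) = -3024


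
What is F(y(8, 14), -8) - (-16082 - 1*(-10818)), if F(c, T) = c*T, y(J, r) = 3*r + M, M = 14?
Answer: 4816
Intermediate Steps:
y(J, r) = 14 + 3*r (y(J, r) = 3*r + 14 = 14 + 3*r)
F(c, T) = T*c
F(y(8, 14), -8) - (-16082 - 1*(-10818)) = -8*(14 + 3*14) - (-16082 - 1*(-10818)) = -8*(14 + 42) - (-16082 + 10818) = -8*56 - 1*(-5264) = -448 + 5264 = 4816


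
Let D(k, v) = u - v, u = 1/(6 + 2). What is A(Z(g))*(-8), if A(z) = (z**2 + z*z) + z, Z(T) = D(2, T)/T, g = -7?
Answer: -1653/196 ≈ -8.4337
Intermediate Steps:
u = 1/8 ≈ 0.12500
D(k, v) = 1/8 - v
Z(T) = (1/8 - T)/T
A(z) = z + 2*z**2 (A(z) = (z**2 + z**2) + z = 2*z**2 + z = z + 2*z**2)
A(Z(g))*(-8) = (((1/8 - 1*(-7))/(-7))*(1 + 2*((1/8 - 1*(-7))/(-7))))*(-8) = ((-(1/8 + 7)/7)*(1 + 2*(-(1/8 + 7)/7)))*(-8) = ((-1/7*57/8)*(1 + 2*(-1/7*57/8)))*(-8) = -57*(1 + 2*(-57/56))/56*(-8) = -57*(1 - 57/28)/56*(-8) = -57/56*(-29/28)*(-8) = (1653/1568)*(-8) = -1653/196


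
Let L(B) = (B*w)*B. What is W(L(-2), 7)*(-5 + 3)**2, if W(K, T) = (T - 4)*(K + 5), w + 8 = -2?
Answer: -420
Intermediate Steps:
w = -10 (w = -8 - 2 = -10)
L(B) = -10*B**2 (L(B) = (B*(-10))*B = (-10*B)*B = -10*B**2)
W(K, T) = (-4 + T)*(5 + K)
W(L(-2), 7)*(-5 + 3)**2 = (-20 - (-40)*(-2)**2 + 5*7 - 10*(-2)**2*7)*(-5 + 3)**2 = (-20 - (-40)*4 + 35 - 10*4*7)*(-2)**2 = (-20 - 4*(-40) + 35 - 40*7)*4 = (-20 + 160 + 35 - 280)*4 = -105*4 = -420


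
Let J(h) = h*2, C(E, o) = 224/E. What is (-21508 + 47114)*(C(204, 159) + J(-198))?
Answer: -515704840/51 ≈ -1.0112e+7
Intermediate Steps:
J(h) = 2*h
(-21508 + 47114)*(C(204, 159) + J(-198)) = (-21508 + 47114)*(224/204 + 2*(-198)) = 25606*(224*(1/204) - 396) = 25606*(56/51 - 396) = 25606*(-20140/51) = -515704840/51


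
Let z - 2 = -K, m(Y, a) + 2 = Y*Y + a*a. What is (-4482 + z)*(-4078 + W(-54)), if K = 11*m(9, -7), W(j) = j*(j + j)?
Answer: -10327552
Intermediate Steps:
m(Y, a) = -2 + Y**2 + a**2 (m(Y, a) = -2 + (Y*Y + a*a) = -2 + (Y**2 + a**2) = -2 + Y**2 + a**2)
W(j) = 2*j**2 (W(j) = j*(2*j) = 2*j**2)
K = 1408 (K = 11*(-2 + 9**2 + (-7)**2) = 11*(-2 + 81 + 49) = 11*128 = 1408)
z = -1406 (z = 2 - 1*1408 = 2 - 1408 = -1406)
(-4482 + z)*(-4078 + W(-54)) = (-4482 - 1406)*(-4078 + 2*(-54)**2) = -5888*(-4078 + 2*2916) = -5888*(-4078 + 5832) = -5888*1754 = -10327552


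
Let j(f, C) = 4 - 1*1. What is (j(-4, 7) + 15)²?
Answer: 324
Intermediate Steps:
j(f, C) = 3 (j(f, C) = 4 - 1 = 3)
(j(-4, 7) + 15)² = (3 + 15)² = 18² = 324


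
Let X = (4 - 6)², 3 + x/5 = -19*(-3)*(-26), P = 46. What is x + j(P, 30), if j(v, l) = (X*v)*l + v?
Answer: -1859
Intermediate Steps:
x = -7425 (x = -15 + 5*(-19*(-3)*(-26)) = -15 + 5*(57*(-26)) = -15 + 5*(-1482) = -15 - 7410 = -7425)
X = 4 (X = (-2)² = 4)
j(v, l) = v + 4*l*v (j(v, l) = (4*v)*l + v = 4*l*v + v = v + 4*l*v)
x + j(P, 30) = -7425 + 46*(1 + 4*30) = -7425 + 46*(1 + 120) = -7425 + 46*121 = -7425 + 5566 = -1859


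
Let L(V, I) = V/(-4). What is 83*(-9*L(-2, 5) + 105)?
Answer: 16683/2 ≈ 8341.5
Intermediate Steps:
L(V, I) = -V/4 (L(V, I) = V*(-¼) = -V/4)
83*(-9*L(-2, 5) + 105) = 83*(-(-9)*(-2)/4 + 105) = 83*(-9*½ + 105) = 83*(-9/2 + 105) = 83*(201/2) = 16683/2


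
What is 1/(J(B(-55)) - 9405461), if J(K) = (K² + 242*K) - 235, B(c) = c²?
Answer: 1/476979 ≈ 2.0965e-6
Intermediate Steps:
J(K) = -235 + K² + 242*K
1/(J(B(-55)) - 9405461) = 1/((-235 + ((-55)²)² + 242*(-55)²) - 9405461) = 1/((-235 + 3025² + 242*3025) - 9405461) = 1/((-235 + 9150625 + 732050) - 9405461) = 1/(9882440 - 9405461) = 1/476979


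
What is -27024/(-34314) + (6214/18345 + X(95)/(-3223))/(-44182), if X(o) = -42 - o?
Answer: 11765679567101027/14939755482112230 ≈ 0.78754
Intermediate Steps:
-27024/(-34314) + (6214/18345 + X(95)/(-3223))/(-44182) = -27024/(-34314) + (6214/18345 + (-42 - 1*95)/(-3223))/(-44182) = -27024*(-1/34314) + (6214*(1/18345) + (-42 - 95)*(-1/3223))*(-1/44182) = 4504/5719 + (6214/18345 - 137*(-1/3223))*(-1/44182) = 4504/5719 + (6214/18345 + 137/3223)*(-1/44182) = 4504/5719 + (22540987/59125935)*(-1/44182) = 4504/5719 - 22540987/2612302060170 = 11765679567101027/14939755482112230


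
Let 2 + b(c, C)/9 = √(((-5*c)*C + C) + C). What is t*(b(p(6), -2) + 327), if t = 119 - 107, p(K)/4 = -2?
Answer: 3708 + 216*I*√21 ≈ 3708.0 + 989.84*I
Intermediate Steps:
p(K) = -8 (p(K) = 4*(-2) = -8)
t = 12
b(c, C) = -18 + 9*√(2*C - 5*C*c) (b(c, C) = -18 + 9*√(((-5*c)*C + C) + C) = -18 + 9*√((-5*C*c + C) + C) = -18 + 9*√((C - 5*C*c) + C) = -18 + 9*√(2*C - 5*C*c))
t*(b(p(6), -2) + 327) = 12*((-18 + 9*√(-2*(2 - 5*(-8)))) + 327) = 12*((-18 + 9*√(-2*(2 + 40))) + 327) = 12*((-18 + 9*√(-2*42)) + 327) = 12*((-18 + 9*√(-84)) + 327) = 12*((-18 + 9*(2*I*√21)) + 327) = 12*((-18 + 18*I*√21) + 327) = 12*(309 + 18*I*√21) = 3708 + 216*I*√21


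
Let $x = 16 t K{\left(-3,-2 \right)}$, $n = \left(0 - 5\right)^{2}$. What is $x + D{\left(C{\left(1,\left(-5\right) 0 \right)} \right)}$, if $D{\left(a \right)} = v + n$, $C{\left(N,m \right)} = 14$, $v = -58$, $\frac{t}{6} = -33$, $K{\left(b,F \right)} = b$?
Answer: $9471$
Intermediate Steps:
$t = -198$ ($t = 6 \left(-33\right) = -198$)
$n = 25$ ($n = \left(-5\right)^{2} = 25$)
$D{\left(a \right)} = -33$ ($D{\left(a \right)} = -58 + 25 = -33$)
$x = 9504$ ($x = 16 \left(-198\right) \left(-3\right) = \left(-3168\right) \left(-3\right) = 9504$)
$x + D{\left(C{\left(1,\left(-5\right) 0 \right)} \right)} = 9504 - 33 = 9471$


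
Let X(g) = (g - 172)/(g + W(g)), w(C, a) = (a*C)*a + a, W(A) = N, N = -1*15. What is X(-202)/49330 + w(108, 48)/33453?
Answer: 9061822613/1218031695 ≈ 7.4397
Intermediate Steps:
N = -15
W(A) = -15
w(C, a) = a + C*a² (w(C, a) = (C*a)*a + a = C*a² + a = a + C*a²)
X(g) = (-172 + g)/(-15 + g) (X(g) = (g - 172)/(g - 15) = (-172 + g)/(-15 + g))
X(-202)/49330 + w(108, 48)/33453 = ((-172 - 202)/(-15 - 202))/49330 + (48*(1 + 108*48))/33453 = (-374/(-217))*(1/49330) + (48*(1 + 5184))*(1/33453) = -1/217*(-374)*(1/49330) + (48*5185)*(1/33453) = (374/217)*(1/49330) + 248880*(1/33453) = 187/5352305 + 82960/11151 = 9061822613/1218031695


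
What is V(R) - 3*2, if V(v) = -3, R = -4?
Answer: -9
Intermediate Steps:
V(R) - 3*2 = -3 - 3*2 = -3 - 6 = -9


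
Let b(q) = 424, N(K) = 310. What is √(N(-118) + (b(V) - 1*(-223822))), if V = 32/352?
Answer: 2*√56139 ≈ 473.87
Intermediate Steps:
V = 1/11 (V = 32*(1/352) = 1/11 ≈ 0.090909)
√(N(-118) + (b(V) - 1*(-223822))) = √(310 + (424 - 1*(-223822))) = √(310 + (424 + 223822)) = √(310 + 224246) = √224556 = 2*√56139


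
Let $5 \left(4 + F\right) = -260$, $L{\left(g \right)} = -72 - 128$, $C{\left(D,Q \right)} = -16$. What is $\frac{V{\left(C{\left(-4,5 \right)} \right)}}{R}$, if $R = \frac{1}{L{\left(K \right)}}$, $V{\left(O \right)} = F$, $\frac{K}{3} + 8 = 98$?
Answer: $11200$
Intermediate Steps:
$K = 270$ ($K = -24 + 3 \cdot 98 = -24 + 294 = 270$)
$L{\left(g \right)} = -200$ ($L{\left(g \right)} = -72 - 128 = -200$)
$F = -56$ ($F = -4 + \frac{1}{5} \left(-260\right) = -4 - 52 = -56$)
$V{\left(O \right)} = -56$
$R = - \frac{1}{200}$ ($R = \frac{1}{-200} = - \frac{1}{200} \approx -0.005$)
$\frac{V{\left(C{\left(-4,5 \right)} \right)}}{R} = - \frac{56}{- \frac{1}{200}} = \left(-56\right) \left(-200\right) = 11200$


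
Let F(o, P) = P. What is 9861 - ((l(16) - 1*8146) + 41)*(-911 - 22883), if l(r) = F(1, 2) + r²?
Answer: -186701657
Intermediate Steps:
l(r) = 2 + r²
9861 - ((l(16) - 1*8146) + 41)*(-911 - 22883) = 9861 - (((2 + 16²) - 1*8146) + 41)*(-911 - 22883) = 9861 - (((2 + 256) - 8146) + 41)*(-23794) = 9861 - ((258 - 8146) + 41)*(-23794) = 9861 - (-7888 + 41)*(-23794) = 9861 - (-7847)*(-23794) = 9861 - 1*186711518 = 9861 - 186711518 = -186701657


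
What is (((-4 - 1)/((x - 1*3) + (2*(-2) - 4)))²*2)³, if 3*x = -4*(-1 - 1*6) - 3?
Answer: 11390625/32768 ≈ 347.61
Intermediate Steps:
x = 25/3 (x = (-4*(-1 - 1*6) - 3)/3 = (-4*(-1 - 6) - 3)/3 = (-4*(-7) - 3)/3 = (28 - 3)/3 = (⅓)*25 = 25/3 ≈ 8.3333)
(((-4 - 1)/((x - 1*3) + (2*(-2) - 4)))²*2)³ = (((-4 - 1)/((25/3 - 1*3) + (2*(-2) - 4)))²*2)³ = ((-5/((25/3 - 3) + (-4 - 4)))²*2)³ = ((-5/(16/3 - 8))²*2)³ = ((-5/(-8/3))²*2)³ = ((-5*(-3/8))²*2)³ = ((15/8)²*2)³ = ((225/64)*2)³ = (225/32)³ = 11390625/32768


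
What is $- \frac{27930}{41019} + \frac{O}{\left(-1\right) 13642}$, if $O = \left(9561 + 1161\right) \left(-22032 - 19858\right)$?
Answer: $\frac{3070513417660}{93263533} \approx 32923.0$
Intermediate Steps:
$O = -449144580$ ($O = 10722 \left(-41890\right) = -449144580$)
$- \frac{27930}{41019} + \frac{O}{\left(-1\right) 13642} = - \frac{27930}{41019} - \frac{449144580}{\left(-1\right) 13642} = \left(-27930\right) \frac{1}{41019} - \frac{449144580}{-13642} = - \frac{9310}{13673} - - \frac{224572290}{6821} = - \frac{9310}{13673} + \frac{224572290}{6821} = \frac{3070513417660}{93263533}$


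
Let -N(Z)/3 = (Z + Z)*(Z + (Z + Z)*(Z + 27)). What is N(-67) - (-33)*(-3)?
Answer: 2127687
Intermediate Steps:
N(Z) = -6*Z*(Z + 2*Z*(27 + Z)) (N(Z) = -3*(Z + Z)*(Z + (Z + Z)*(Z + 27)) = -3*2*Z*(Z + (2*Z)*(27 + Z)) = -3*2*Z*(Z + 2*Z*(27 + Z)) = -6*Z*(Z + 2*Z*(27 + Z)))
N(-67) - (-33)*(-3) = (-67)**2*(-330 - 12*(-67)) - (-33)*(-3) = 4489*(-330 + 804) - 1*99 = 4489*474 - 99 = 2127786 - 99 = 2127687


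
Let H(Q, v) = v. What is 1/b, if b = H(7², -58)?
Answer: -1/58 ≈ -0.017241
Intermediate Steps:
b = -58
1/b = 1/(-58) = -1/58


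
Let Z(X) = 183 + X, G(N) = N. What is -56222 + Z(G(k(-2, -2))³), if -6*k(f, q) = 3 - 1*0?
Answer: -448313/8 ≈ -56039.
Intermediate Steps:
k(f, q) = -½ (k(f, q) = -(3 - 1*0)/6 = -(3 + 0)/6 = -⅙*3 = -½)
-56222 + Z(G(k(-2, -2))³) = -56222 + (183 + (-½)³) = -56222 + (183 - ⅛) = -56222 + 1463/8 = -448313/8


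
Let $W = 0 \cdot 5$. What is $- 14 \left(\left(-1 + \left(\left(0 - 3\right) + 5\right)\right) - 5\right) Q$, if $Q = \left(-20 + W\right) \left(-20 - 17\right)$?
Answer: $41440$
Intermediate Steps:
$W = 0$
$Q = 740$ ($Q = \left(-20 + 0\right) \left(-20 - 17\right) = \left(-20\right) \left(-37\right) = 740$)
$- 14 \left(\left(-1 + \left(\left(0 - 3\right) + 5\right)\right) - 5\right) Q = - 14 \left(\left(-1 + \left(\left(0 - 3\right) + 5\right)\right) - 5\right) 740 = - 14 \left(\left(-1 + \left(-3 + 5\right)\right) - 5\right) 740 = - 14 \left(\left(-1 + 2\right) - 5\right) 740 = - 14 \left(1 - 5\right) 740 = \left(-14\right) \left(-4\right) 740 = 56 \cdot 740 = 41440$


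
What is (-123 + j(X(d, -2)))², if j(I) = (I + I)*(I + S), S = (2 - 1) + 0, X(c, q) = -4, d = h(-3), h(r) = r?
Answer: 9801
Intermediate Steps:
d = -3
S = 1 (S = 1 + 0 = 1)
j(I) = 2*I*(1 + I) (j(I) = (I + I)*(I + 1) = (2*I)*(1 + I) = 2*I*(1 + I))
(-123 + j(X(d, -2)))² = (-123 + 2*(-4)*(1 - 4))² = (-123 + 2*(-4)*(-3))² = (-123 + 24)² = (-99)² = 9801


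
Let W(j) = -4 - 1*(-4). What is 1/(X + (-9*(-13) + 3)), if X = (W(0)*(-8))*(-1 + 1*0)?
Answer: 1/120 ≈ 0.0083333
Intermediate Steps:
W(j) = 0 (W(j) = -4 + 4 = 0)
X = 0 (X = (0*(-8))*(-1 + 1*0) = 0*(-1 + 0) = 0*(-1) = 0)
1/(X + (-9*(-13) + 3)) = 1/(0 + (-9*(-13) + 3)) = 1/(0 + (117 + 3)) = 1/(0 + 120) = 1/120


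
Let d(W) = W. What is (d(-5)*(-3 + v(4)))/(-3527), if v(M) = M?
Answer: 5/3527 ≈ 0.0014176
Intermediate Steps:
(d(-5)*(-3 + v(4)))/(-3527) = -5*(-3 + 4)/(-3527) = -5*1*(-1/3527) = -5*(-1/3527) = 5/3527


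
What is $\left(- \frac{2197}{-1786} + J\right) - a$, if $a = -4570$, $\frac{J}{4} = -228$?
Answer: $\frac{6535385}{1786} \approx 3659.2$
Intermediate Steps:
$J = -912$ ($J = 4 \left(-228\right) = -912$)
$\left(- \frac{2197}{-1786} + J\right) - a = \left(- \frac{2197}{-1786} - 912\right) - -4570 = \left(\left(-2197\right) \left(- \frac{1}{1786}\right) - 912\right) + 4570 = \left(\frac{2197}{1786} - 912\right) + 4570 = - \frac{1626635}{1786} + 4570 = \frac{6535385}{1786}$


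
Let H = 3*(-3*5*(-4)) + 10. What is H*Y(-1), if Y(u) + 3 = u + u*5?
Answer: -1710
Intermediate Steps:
Y(u) = -3 + 6*u (Y(u) = -3 + (u + u*5) = -3 + (u + 5*u) = -3 + 6*u)
H = 190 (H = 3*(-15*(-4)) + 10 = 3*60 + 10 = 180 + 10 = 190)
H*Y(-1) = 190*(-3 + 6*(-1)) = 190*(-3 - 6) = 190*(-9) = -1710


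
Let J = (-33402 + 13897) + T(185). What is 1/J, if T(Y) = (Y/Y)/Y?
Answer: -185/3608424 ≈ -5.1269e-5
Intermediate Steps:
T(Y) = 1/Y
J = -3608424/185 (J = (-33402 + 13897) + 1/185 = -19505 + 1/185 = -3608424/185 ≈ -19505.)
1/J = 1/(-3608424/185) = -185/3608424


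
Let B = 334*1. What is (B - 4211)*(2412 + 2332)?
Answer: -18392488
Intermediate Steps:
B = 334
(B - 4211)*(2412 + 2332) = (334 - 4211)*(2412 + 2332) = -3877*4744 = -18392488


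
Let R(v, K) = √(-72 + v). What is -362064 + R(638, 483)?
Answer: -362064 + √566 ≈ -3.6204e+5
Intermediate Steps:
-362064 + R(638, 483) = -362064 + √(-72 + 638) = -362064 + √566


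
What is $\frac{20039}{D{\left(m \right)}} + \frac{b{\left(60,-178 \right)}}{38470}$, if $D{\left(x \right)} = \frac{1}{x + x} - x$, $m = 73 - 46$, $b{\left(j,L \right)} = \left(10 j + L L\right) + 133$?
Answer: $- \frac{41581386251}{56050790} \approx -741.85$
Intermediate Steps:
$b{\left(j,L \right)} = 133 + L^{2} + 10 j$ ($b{\left(j,L \right)} = \left(10 j + L^{2}\right) + 133 = \left(L^{2} + 10 j\right) + 133 = 133 + L^{2} + 10 j$)
$m = 27$
$D{\left(x \right)} = \frac{1}{2 x} - x$
$\frac{20039}{D{\left(m \right)}} + \frac{b{\left(60,-178 \right)}}{38470} = \frac{20039}{\frac{1}{2 \cdot 27} - 27} + \frac{133 + \left(-178\right)^{2} + 10 \cdot 60}{38470} = \frac{20039}{\frac{1}{2} \cdot \frac{1}{27} - 27} + \left(133 + 31684 + 600\right) \frac{1}{38470} = \frac{20039}{\frac{1}{54} - 27} + 32417 \cdot \frac{1}{38470} = \frac{20039}{- \frac{1457}{54}} + \frac{32417}{38470} = 20039 \left(- \frac{54}{1457}\right) + \frac{32417}{38470} = - \frac{1082106}{1457} + \frac{32417}{38470} = - \frac{41581386251}{56050790}$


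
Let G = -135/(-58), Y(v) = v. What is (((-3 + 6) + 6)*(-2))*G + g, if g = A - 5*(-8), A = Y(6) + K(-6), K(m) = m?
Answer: -55/29 ≈ -1.8966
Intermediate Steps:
A = 0 (A = 6 - 6 = 0)
G = 135/58 (G = -135*(-1/58) = 135/58 ≈ 2.3276)
g = 40 (g = 0 - 5*(-8) = 0 + 40 = 40)
(((-3 + 6) + 6)*(-2))*G + g = (((-3 + 6) + 6)*(-2))*(135/58) + 40 = ((3 + 6)*(-2))*(135/58) + 40 = (9*(-2))*(135/58) + 40 = -18*135/58 + 40 = -1215/29 + 40 = -55/29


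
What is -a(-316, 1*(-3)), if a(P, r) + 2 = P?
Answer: 318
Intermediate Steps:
a(P, r) = -2 + P
-a(-316, 1*(-3)) = -(-2 - 316) = -1*(-318) = 318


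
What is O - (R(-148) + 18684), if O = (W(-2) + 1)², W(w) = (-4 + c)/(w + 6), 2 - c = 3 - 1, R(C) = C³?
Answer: 3223108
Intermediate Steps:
c = 0 (c = 2 - (3 - 1) = 2 - 1*2 = 2 - 2 = 0)
W(w) = -4/(6 + w) (W(w) = (-4 + 0)/(w + 6) = -4/(6 + w))
O = 0 (O = (-4/(6 - 2) + 1)² = (-4/4 + 1)² = (-4*¼ + 1)² = (-1 + 1)² = 0² = 0)
O - (R(-148) + 18684) = 0 - ((-148)³ + 18684) = 0 - (-3241792 + 18684) = 0 - 1*(-3223108) = 0 + 3223108 = 3223108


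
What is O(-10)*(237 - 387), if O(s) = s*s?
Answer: -15000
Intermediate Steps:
O(s) = s**2
O(-10)*(237 - 387) = (-10)**2*(237 - 387) = 100*(-150) = -15000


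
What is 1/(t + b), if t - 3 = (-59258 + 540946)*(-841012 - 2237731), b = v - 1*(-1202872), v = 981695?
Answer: -1/1482991373614 ≈ -6.7431e-13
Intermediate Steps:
b = 2184567 (b = 981695 - 1*(-1202872) = 981695 + 1202872 = 2184567)
t = -1482993558181 (t = 3 + (-59258 + 540946)*(-841012 - 2237731) = 3 + 481688*(-3078743) = 3 - 1482993558184 = -1482993558181)
1/(t + b) = 1/(-1482993558181 + 2184567) = 1/(-1482991373614) = -1/1482991373614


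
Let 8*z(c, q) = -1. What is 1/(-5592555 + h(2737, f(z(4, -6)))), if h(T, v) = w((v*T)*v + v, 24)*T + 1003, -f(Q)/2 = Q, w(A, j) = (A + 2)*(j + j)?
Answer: 1/17177551 ≈ 5.8216e-8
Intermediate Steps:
z(c, q) = -⅛ (z(c, q) = (⅛)*(-1) = -⅛)
w(A, j) = 2*j*(2 + A) (w(A, j) = (2 + A)*(2*j) = 2*j*(2 + A))
f(Q) = -2*Q
h(T, v) = 1003 + T*(96 + 48*v + 48*T*v²) (h(T, v) = (2*24*(2 + ((v*T)*v + v)))*T + 1003 = (2*24*(2 + ((T*v)*v + v)))*T + 1003 = (2*24*(2 + (T*v² + v)))*T + 1003 = (2*24*(2 + (v + T*v²)))*T + 1003 = (2*24*(2 + v + T*v²))*T + 1003 = (96 + 48*v + 48*T*v²)*T + 1003 = T*(96 + 48*v + 48*T*v²) + 1003 = 1003 + T*(96 + 48*v + 48*T*v²))
1/(-5592555 + h(2737, f(z(4, -6)))) = 1/(-5592555 + (1003 + 48*2737*(2 + (-2*(-⅛))*(1 + 2737*(-2*(-⅛)))))) = 1/(-5592555 + (1003 + 48*2737*(2 + (1 + 2737*(¼))/4))) = 1/(-5592555 + (1003 + 48*2737*(2 + (1 + 2737/4)/4))) = 1/(-5592555 + (1003 + 48*2737*(2 + (¼)*(2741/4)))) = 1/(-5592555 + (1003 + 48*2737*(2 + 2741/16))) = 1/(-5592555 + (1003 + 48*2737*(2773/16))) = 1/(-5592555 + (1003 + 22769103)) = 1/(-5592555 + 22770106) = 1/17177551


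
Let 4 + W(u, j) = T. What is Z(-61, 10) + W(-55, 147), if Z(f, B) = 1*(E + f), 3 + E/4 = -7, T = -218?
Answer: -323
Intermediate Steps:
E = -40 (E = -12 + 4*(-7) = -12 - 28 = -40)
Z(f, B) = -40 + f (Z(f, B) = 1*(-40 + f) = -40 + f)
W(u, j) = -222 (W(u, j) = -4 - 218 = -222)
Z(-61, 10) + W(-55, 147) = (-40 - 61) - 222 = -101 - 222 = -323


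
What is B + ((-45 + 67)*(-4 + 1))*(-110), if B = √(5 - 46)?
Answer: 7260 + I*√41 ≈ 7260.0 + 6.4031*I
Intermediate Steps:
B = I*√41 (B = √(-41) = I*√41 ≈ 6.4031*I)
B + ((-45 + 67)*(-4 + 1))*(-110) = I*√41 + ((-45 + 67)*(-4 + 1))*(-110) = I*√41 + (22*(-3))*(-110) = I*√41 - 66*(-110) = I*√41 + 7260 = 7260 + I*√41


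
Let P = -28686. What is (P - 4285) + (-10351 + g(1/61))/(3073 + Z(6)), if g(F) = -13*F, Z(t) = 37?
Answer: -3127779917/94855 ≈ -32974.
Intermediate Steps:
(P - 4285) + (-10351 + g(1/61))/(3073 + Z(6)) = (-28686 - 4285) + (-10351 - 13/61)/(3073 + 37) = -32971 + (-10351 - 13*1/61)/3110 = -32971 + (-10351 - 13/61)*(1/3110) = -32971 - 631424/61*1/3110 = -32971 - 315712/94855 = -3127779917/94855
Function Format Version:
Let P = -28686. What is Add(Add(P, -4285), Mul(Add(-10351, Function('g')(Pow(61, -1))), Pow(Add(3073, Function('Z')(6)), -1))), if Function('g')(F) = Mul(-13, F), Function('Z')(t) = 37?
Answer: Rational(-3127779917, 94855) ≈ -32974.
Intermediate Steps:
Add(Add(P, -4285), Mul(Add(-10351, Function('g')(Pow(61, -1))), Pow(Add(3073, Function('Z')(6)), -1))) = Add(Add(-28686, -4285), Mul(Add(-10351, Mul(-13, Pow(61, -1))), Pow(Add(3073, 37), -1))) = Add(-32971, Mul(Add(-10351, Mul(-13, Rational(1, 61))), Pow(3110, -1))) = Add(-32971, Mul(Add(-10351, Rational(-13, 61)), Rational(1, 3110))) = Add(-32971, Mul(Rational(-631424, 61), Rational(1, 3110))) = Add(-32971, Rational(-315712, 94855)) = Rational(-3127779917, 94855)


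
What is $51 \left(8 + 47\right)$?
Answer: $2805$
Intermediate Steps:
$51 \left(8 + 47\right) = 51 \cdot 55 = 2805$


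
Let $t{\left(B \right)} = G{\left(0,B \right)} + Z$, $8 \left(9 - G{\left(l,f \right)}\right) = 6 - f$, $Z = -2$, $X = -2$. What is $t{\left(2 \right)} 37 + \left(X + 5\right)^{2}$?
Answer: $\frac{499}{2} \approx 249.5$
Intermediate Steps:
$G{\left(l,f \right)} = \frac{33}{4} + \frac{f}{8}$ ($G{\left(l,f \right)} = 9 - \frac{6 - f}{8} = 9 + \left(- \frac{3}{4} + \frac{f}{8}\right) = \frac{33}{4} + \frac{f}{8}$)
$t{\left(B \right)} = \frac{25}{4} + \frac{B}{8}$ ($t{\left(B \right)} = \left(\frac{33}{4} + \frac{B}{8}\right) - 2 = \frac{25}{4} + \frac{B}{8}$)
$t{\left(2 \right)} 37 + \left(X + 5\right)^{2} = \left(\frac{25}{4} + \frac{1}{8} \cdot 2\right) 37 + \left(-2 + 5\right)^{2} = \left(\frac{25}{4} + \frac{1}{4}\right) 37 + 3^{2} = \frac{13}{2} \cdot 37 + 9 = \frac{481}{2} + 9 = \frac{499}{2}$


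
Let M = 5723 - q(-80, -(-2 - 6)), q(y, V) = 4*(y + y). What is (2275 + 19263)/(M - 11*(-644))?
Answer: 21538/13447 ≈ 1.6017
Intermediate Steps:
q(y, V) = 8*y (q(y, V) = 4*(2*y) = 8*y)
M = 6363 (M = 5723 - 8*(-80) = 5723 - 1*(-640) = 5723 + 640 = 6363)
(2275 + 19263)/(M - 11*(-644)) = (2275 + 19263)/(6363 - 11*(-644)) = 21538/(6363 + 7084) = 21538/13447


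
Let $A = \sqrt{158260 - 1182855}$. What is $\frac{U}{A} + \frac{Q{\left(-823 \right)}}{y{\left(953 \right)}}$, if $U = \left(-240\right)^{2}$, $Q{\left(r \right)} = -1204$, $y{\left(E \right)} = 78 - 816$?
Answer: $\frac{602}{369} - \frac{11520 i \sqrt{1024595}}{204919} \approx 1.6314 - 56.904 i$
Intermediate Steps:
$y{\left(E \right)} = -738$
$A = i \sqrt{1024595}$ ($A = \sqrt{-1024595} = i \sqrt{1024595} \approx 1012.2 i$)
$U = 57600$
$\frac{U}{A} + \frac{Q{\left(-823 \right)}}{y{\left(953 \right)}} = \frac{57600}{i \sqrt{1024595}} - \frac{1204}{-738} = 57600 \left(- \frac{i \sqrt{1024595}}{1024595}\right) - - \frac{602}{369} = - \frac{11520 i \sqrt{1024595}}{204919} + \frac{602}{369} = \frac{602}{369} - \frac{11520 i \sqrt{1024595}}{204919}$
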